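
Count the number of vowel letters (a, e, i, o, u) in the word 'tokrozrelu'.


Scanning each character of 'tokrozrelu':
  Position 1: 't' -> consonant (running count: 0)
  Position 2: 'o' -> vowel (running count: 1)
  Position 3: 'k' -> consonant (running count: 1)
  Position 4: 'r' -> consonant (running count: 1)
  Position 5: 'o' -> vowel (running count: 2)
  Position 6: 'z' -> consonant (running count: 2)
  Position 7: 'r' -> consonant (running count: 2)
  Position 8: 'e' -> vowel (running count: 3)
  Position 9: 'l' -> consonant (running count: 3)
  Position 10: 'u' -> vowel (running count: 4)
Total vowels: 4

4


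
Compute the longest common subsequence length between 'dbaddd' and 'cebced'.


DP table for LCS of 'dbaddd' and 'cebced':
       c  e  b  c  e  d
    0  0  0  0  0  0  0
  d 0  0  0  0  0  0  1
  b 0  0  0  1  1  1  1
  a 0  0  0  1  1  1  1
  d 0  0  0  1  1  1  2
  d 0  0  0  1  1  1  2
  d 0  0  0  1  1  1  2
LCS: 'bd'
LCS length = 2

2


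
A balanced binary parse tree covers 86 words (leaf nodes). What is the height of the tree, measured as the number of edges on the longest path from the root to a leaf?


In a balanced binary tree with n leaves the deepest leaf is ceil(log2(n)) edges below the root.
log2(86) = 6.4263
ceil(6.4263) = 7
height (edges) = 7

7


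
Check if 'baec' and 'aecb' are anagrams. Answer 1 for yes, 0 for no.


Sort characters of 'baec': 'abce'
Sort characters of 'aecb': 'abce'
Sorted forms match -> they ARE anagrams
Result: 1

1


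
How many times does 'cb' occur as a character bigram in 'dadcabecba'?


Scanning 'dadcabecba' for bigram 'cb':
  Position 0: 'da' -> no
  Position 1: 'ad' -> no
  Position 2: 'dc' -> no
  Position 3: 'ca' -> no
  Position 4: 'ab' -> no
  Position 5: 'be' -> no
  Position 6: 'ec' -> no
  Position 7: 'cb' -> MATCH
  Position 8: 'ba' -> no
Total matches: 1

1


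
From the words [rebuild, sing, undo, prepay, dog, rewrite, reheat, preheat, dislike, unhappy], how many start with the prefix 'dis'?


Checking each word for prefix 'dis':
  'rebuild' -> no (count: 0)
  'sing' -> no (count: 0)
  'undo' -> no (count: 0)
  'prepay' -> no (count: 0)
  'dog' -> no (count: 0)
  'rewrite' -> no (count: 0)
  'reheat' -> no (count: 0)
  'preheat' -> no (count: 0)
  'dislike' -> YES, starts with 'dis' (count: 1)
  'unhappy' -> no (count: 1)
Total with prefix 'dis': 1

1


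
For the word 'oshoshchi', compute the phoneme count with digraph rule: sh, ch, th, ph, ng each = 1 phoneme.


Parsing 'oshoshchi' greedily, digraphs first:
  'o' -> vowel phoneme (phonemes so far: 1)
  'sh' -> digraph (1 consonant phoneme) (phonemes so far: 2)
  'o' -> vowel phoneme (phonemes so far: 3)
  'sh' -> digraph (1 consonant phoneme) (phonemes so far: 4)
  'ch' -> digraph (1 consonant phoneme) (phonemes so far: 5)
  'i' -> vowel phoneme (phonemes so far: 6)
Total phonemes: 6

6


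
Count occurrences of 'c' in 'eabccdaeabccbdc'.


Scanning 'eabccdaeabccbdc' for 'c':
  Position 3: 'c' -> MATCH (count: 1)
  Position 4: 'c' -> MATCH (count: 2)
  Position 10: 'c' -> MATCH (count: 3)
  Position 11: 'c' -> MATCH (count: 4)
  Position 14: 'c' -> MATCH (count: 5)
Total occurrences of 'c': 5

5


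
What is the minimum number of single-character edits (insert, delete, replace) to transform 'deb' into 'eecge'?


Building DP table for s1='deb' (len 3) and s2='eecge' (len 5):
       e  e  c  g  e
    0  1  2  3  4  5
  d 1  1  2  3  4  5
  e 2  1  1  2  3  4
  b 3  2  2  2  3  4
Edit distance = dp[3][5] = 4

4


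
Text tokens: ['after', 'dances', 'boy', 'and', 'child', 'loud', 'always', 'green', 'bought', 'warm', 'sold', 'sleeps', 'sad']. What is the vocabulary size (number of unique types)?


Listing all tokens and tracking unique types:
  Token 1: 'after' -> NEW (unique so far: 1)
  Token 2: 'dances' -> NEW (unique so far: 2)
  Token 3: 'boy' -> NEW (unique so far: 3)
  Token 4: 'and' -> NEW (unique so far: 4)
  Token 5: 'child' -> NEW (unique so far: 5)
  Token 6: 'loud' -> NEW (unique so far: 6)
  Token 7: 'always' -> NEW (unique so far: 7)
  Token 8: 'green' -> NEW (unique so far: 8)
  Token 9: 'bought' -> NEW (unique so far: 9)
  Token 10: 'warm' -> NEW (unique so far: 10)
  Token 11: 'sold' -> NEW (unique so far: 11)
  Token 12: 'sleeps' -> NEW (unique so far: 12)
  Token 13: 'sad' -> NEW (unique so far: 13)
Unique types: ('after', 'always', 'and', 'bought', 'boy', 'child', 'dances', 'green', 'loud', 'sad', 'sleeps', 'sold', 'warm')
Vocabulary size: 13

13


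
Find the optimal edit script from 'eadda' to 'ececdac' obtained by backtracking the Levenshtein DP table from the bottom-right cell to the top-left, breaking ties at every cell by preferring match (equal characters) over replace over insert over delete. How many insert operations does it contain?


Edit distance = 4. Backtracking from cell (5, 7) with preference match > replace > insert > delete,
then listing the resulting alignment 'eadda' -> 'ececdac' left to right:
  Step 1: keep 'e'
  Step 2: insert 'c' [insertion #1]
  Step 3: replace a->e
  Step 4: replace d->c
  Step 5: keep 'd'
  Step 6: keep 'a'
  Step 7: insert 'c' [insertion #2]
Total insertions: 2

2


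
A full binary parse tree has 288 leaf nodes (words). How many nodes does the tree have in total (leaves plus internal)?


Leaf nodes (terminals): 288
Internal nodes = n - 1 = 288 - 1 = 287
Total = leaves + internal = 288 + 287 = 575

575


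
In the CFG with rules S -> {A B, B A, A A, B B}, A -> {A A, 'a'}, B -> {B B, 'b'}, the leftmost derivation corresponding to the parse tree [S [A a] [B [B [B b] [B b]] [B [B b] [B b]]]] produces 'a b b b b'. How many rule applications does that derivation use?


Every bracketed nonterminal node [X ...] in the tree is produced by exactly one rule application.
Reading the tree off as a leftmost derivation:
  Step 1: S  =>  A B   (applied S -> A B)
  Step 2: A B  =>  a B   (applied A -> a)
  Step 3: a B  =>  a B B   (applied B -> B B)
  Step 4: a B B  =>  a B B B   (applied B -> B B)
  Step 5: a B B B  =>  a b B B   (applied B -> b)
  Step 6: a b B B  =>  a b b B   (applied B -> b)
  Step 7: a b b B  =>  a b b B B   (applied B -> B B)
  Step 8: a b b B B  =>  a b b b B   (applied B -> b)
  Step 9: a b b b B  =>  a b b b b   (applied B -> b)
Final yield: a b b b b
Total rewrite steps: 9

9


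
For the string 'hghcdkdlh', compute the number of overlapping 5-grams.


String 'hghcdkdlh' has length L = 9.
Number of overlapping n-grams = L - n + 1
Substituting: 9 - 5 + 1 = 5

5


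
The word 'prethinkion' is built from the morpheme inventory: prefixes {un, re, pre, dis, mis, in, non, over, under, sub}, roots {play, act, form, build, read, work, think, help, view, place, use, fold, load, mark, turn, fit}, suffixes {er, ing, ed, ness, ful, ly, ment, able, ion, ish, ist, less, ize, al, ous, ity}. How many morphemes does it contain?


Segmenting 'prethinkion' against the inventory:
  'pre' -> prefix (morpheme 1)
  'think' -> root (morpheme 2)
  'ion' -> suffix (morpheme 3)
Total morphemes: 3

3


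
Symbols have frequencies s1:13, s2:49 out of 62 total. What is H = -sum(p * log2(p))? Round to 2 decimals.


Computing entropy H = -sum(p_i * log2(p_i)):
  s1: p = 13/62 = 0.2097, -p*log2(p) = 0.4726
  s2: p = 49/62 = 0.7903, -p*log2(p) = 0.2683
H = sum of terms = 0.7409
Rounded to 2 decimals: 0.74

0.74


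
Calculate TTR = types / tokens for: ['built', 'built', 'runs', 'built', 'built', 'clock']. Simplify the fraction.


Tokens: 6
Unique types: ('built', 'clock', 'runs') = 3
TTR = 3/6
Simplify: divide both by 3 -> 1/2
TTR = 1/2

1/2


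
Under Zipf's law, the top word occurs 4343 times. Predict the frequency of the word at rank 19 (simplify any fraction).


Zipf's law: freq(rank) = f1 / rank
f1 = 4343, rank = 19
freq = 4343 / 19
GCD(4343, 19) = 1
Simplified: 4343/19

4343/19


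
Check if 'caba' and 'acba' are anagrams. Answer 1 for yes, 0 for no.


Sort characters of 'caba': 'aabc'
Sort characters of 'acba': 'aabc'
Sorted forms match -> they ARE anagrams
Result: 1

1


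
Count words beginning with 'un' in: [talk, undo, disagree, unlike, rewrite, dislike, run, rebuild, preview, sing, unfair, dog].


Checking each word for prefix 'un':
  'talk' -> no (count: 0)
  'undo' -> YES, starts with 'un' (count: 1)
  'disagree' -> no (count: 1)
  'unlike' -> YES, starts with 'un' (count: 2)
  'rewrite' -> no (count: 2)
  'dislike' -> no (count: 2)
  'run' -> no (count: 2)
  'rebuild' -> no (count: 2)
  'preview' -> no (count: 2)
  'sing' -> no (count: 2)
  'unfair' -> YES, starts with 'un' (count: 3)
  'dog' -> no (count: 3)
Total with prefix 'un': 3

3


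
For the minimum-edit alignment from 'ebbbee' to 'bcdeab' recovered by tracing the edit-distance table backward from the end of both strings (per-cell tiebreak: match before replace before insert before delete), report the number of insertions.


Edit distance = 5. Backtracking from cell (6, 6) with preference match > replace > insert > delete,
then listing the resulting alignment 'ebbbee' -> 'bcdeab' left to right:
  Step 1: delete 'e'
  Step 2: keep 'b'
  Step 3: replace b->c
  Step 4: replace b->d
  Step 5: keep 'e'
  Step 6: insert 'a' [insertion #1]
  Step 7: replace e->b
Total insertions: 1

1


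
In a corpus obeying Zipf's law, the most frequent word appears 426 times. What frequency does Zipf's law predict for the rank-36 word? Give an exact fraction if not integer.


Zipf's law: freq(rank) = f1 / rank
f1 = 426, rank = 36
freq = 426 / 36
GCD(426, 36) = 6
Simplified: 71/6

71/6


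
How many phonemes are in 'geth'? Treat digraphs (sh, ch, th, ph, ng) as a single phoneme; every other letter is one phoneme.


Parsing 'geth' greedily, digraphs first:
  'g' -> consonant phoneme (phonemes so far: 1)
  'e' -> vowel phoneme (phonemes so far: 2)
  'th' -> digraph (1 consonant phoneme) (phonemes so far: 3)
Total phonemes: 3

3


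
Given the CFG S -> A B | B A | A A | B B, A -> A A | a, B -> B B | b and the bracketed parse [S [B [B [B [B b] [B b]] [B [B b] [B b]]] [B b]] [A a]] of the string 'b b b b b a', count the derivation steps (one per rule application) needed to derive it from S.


Every bracketed nonterminal node [X ...] in the tree is produced by exactly one rule application.
Reading the tree off as a leftmost derivation:
  Step 1: S  =>  B A   (applied S -> B A)
  Step 2: B A  =>  B B A   (applied B -> B B)
  Step 3: B B A  =>  B B B A   (applied B -> B B)
  Step 4: B B B A  =>  B B B B A   (applied B -> B B)
  Step 5: B B B B A  =>  b B B B A   (applied B -> b)
  Step 6: b B B B A  =>  b b B B A   (applied B -> b)
  Step 7: b b B B A  =>  b b B B B A   (applied B -> B B)
  Step 8: b b B B B A  =>  b b b B B A   (applied B -> b)
  Step 9: b b b B B A  =>  b b b b B A   (applied B -> b)
  Step 10: b b b b B A  =>  b b b b b A   (applied B -> b)
  Step 11: b b b b b A  =>  b b b b b a   (applied A -> a)
Final yield: b b b b b a
Total rewrite steps: 11

11


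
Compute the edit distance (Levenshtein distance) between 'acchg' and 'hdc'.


Building DP table for s1='acchg' (len 5) and s2='hdc' (len 3):
       h  d  c
    0  1  2  3
  a 1  1  2  3
  c 2  2  2  2
  c 3  3  3  2
  h 4  3  4  3
  g 5  4  4  4
Edit distance = dp[5][3] = 4

4


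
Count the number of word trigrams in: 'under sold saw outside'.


Word trigrams from [4] words:
  Trigram 1: (under sold saw)
  Trigram 2: (sold saw outside)
Total word trigrams: 4 - 2 = 2

2


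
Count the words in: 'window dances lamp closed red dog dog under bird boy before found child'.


Counting words by splitting on spaces:
  Word 1: 'window'
  Word 2: 'dances'
  Word 3: 'lamp'
  Word 4: 'closed'
  Word 5: 'red'
  Word 6: 'dog'
  Word 7: 'dog'
  Word 8: 'under'
  Word 9: 'bird'
  Word 10: 'boy'
  Word 11: 'before'
  Word 12: 'found'
  Word 13: 'child'
Total words: 13

13


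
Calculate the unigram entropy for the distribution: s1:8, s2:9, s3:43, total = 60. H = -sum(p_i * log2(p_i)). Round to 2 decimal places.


Computing entropy H = -sum(p_i * log2(p_i)):
  s1: p = 8/60 = 0.1333, -p*log2(p) = 0.3876
  s2: p = 9/60 = 0.1500, -p*log2(p) = 0.4105
  s3: p = 43/60 = 0.7167, -p*log2(p) = 0.3444
H = sum of terms = 1.1425
Rounded to 2 decimals: 1.14

1.14


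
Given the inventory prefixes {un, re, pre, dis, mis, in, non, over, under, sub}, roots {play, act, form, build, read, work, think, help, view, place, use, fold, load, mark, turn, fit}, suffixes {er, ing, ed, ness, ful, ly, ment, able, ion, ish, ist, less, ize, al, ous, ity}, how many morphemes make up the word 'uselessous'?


Segmenting 'uselessous' against the inventory:
  'use' -> root (morpheme 1)
  'less' -> suffix (morpheme 2)
  'ous' -> suffix (morpheme 3)
Total morphemes: 3

3


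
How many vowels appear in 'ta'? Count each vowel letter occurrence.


Scanning each character of 'ta':
  Position 1: 't' -> consonant (running count: 0)
  Position 2: 'a' -> vowel (running count: 1)
Total vowels: 1

1


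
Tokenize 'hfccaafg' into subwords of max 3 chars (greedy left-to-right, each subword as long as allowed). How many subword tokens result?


'hfccaafg' has 8 characters.
Chunking with max size 3:
  Chunk 1: 'hfc' (positions 0-2)
  Chunk 2: 'caa' (positions 3-5)
  Chunk 3: 'fg' (positions 6-7)
Total chunks: ceil(8 / 3) = 3

3


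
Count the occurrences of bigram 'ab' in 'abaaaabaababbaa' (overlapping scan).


Scanning 'abaaaabaababbaa' for bigram 'ab':
  Position 0: 'ab' -> MATCH
  Position 1: 'ba' -> no
  Position 2: 'aa' -> no
  Position 3: 'aa' -> no
  Position 4: 'aa' -> no
  Position 5: 'ab' -> MATCH
  Position 6: 'ba' -> no
  Position 7: 'aa' -> no
  Position 8: 'ab' -> MATCH
  Position 9: 'ba' -> no
  Position 10: 'ab' -> MATCH
  Position 11: 'bb' -> no
  Position 12: 'ba' -> no
  Position 13: 'aa' -> no
Total matches: 4

4


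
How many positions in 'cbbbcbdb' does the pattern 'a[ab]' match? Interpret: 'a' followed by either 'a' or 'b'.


Pattern: a[ab] means 'a' followed by either 'a' or 'b'.
Scanning 'cbbbcbdb' position-by-position:
  Pos 0: window 'cb' -> no
  Pos 1: window 'bb' -> no
  Pos 2: window 'bb' -> no
  Pos 3: window 'bc' -> no
  Pos 4: window 'cb' -> no
  Pos 5: window 'bd' -> no
  Pos 6: window 'db' -> no
  Pos 7: window 'b' -> no
Total matches: 0

0


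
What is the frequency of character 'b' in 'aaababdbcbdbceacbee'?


Scanning 'aaababdbcbdbceacbee' for 'b':
  Position 3: 'b' -> MATCH (count: 1)
  Position 5: 'b' -> MATCH (count: 2)
  Position 7: 'b' -> MATCH (count: 3)
  Position 9: 'b' -> MATCH (count: 4)
  Position 11: 'b' -> MATCH (count: 5)
  Position 16: 'b' -> MATCH (count: 6)
Total occurrences of 'b': 6

6


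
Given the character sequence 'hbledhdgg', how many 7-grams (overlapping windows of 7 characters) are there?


String 'hbledhdgg' has length L = 9.
Number of overlapping n-grams = L - n + 1
Substituting: 9 - 7 + 1 = 3

3


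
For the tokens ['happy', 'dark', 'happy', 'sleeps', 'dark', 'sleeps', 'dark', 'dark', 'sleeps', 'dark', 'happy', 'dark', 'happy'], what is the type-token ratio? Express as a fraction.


Tokens: 13
Unique types: ('dark', 'happy', 'sleeps') = 3
TTR = 3/13
Already in lowest terms.

3/13


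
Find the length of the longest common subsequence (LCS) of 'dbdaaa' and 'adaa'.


DP table for LCS of 'dbdaaa' and 'adaa':
       a  d  a  a
    0  0  0  0  0
  d 0  0  1  1  1
  b 0  0  1  1  1
  d 0  0  1  1  1
  a 0  1  1  2  2
  a 0  1  1  2  3
  a 0  1  1  2  3
LCS: 'daa'
LCS length = 3

3


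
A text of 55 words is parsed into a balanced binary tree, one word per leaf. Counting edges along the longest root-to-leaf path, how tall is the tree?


In a balanced binary tree with n leaves the deepest leaf is ceil(log2(n)) edges below the root.
log2(55) = 5.7814
ceil(5.7814) = 6
height (edges) = 6

6


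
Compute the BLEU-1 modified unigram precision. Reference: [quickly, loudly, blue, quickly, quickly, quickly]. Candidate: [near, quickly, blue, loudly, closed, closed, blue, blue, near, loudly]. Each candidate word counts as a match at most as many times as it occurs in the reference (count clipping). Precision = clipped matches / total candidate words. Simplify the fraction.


Reference word counts: {'blue': 1, 'loudly': 1, 'quickly': 4}
Checking each candidate word (with clipping):
  'near' -> not in reference -> no match (matches: 0)
  'quickly' -> in reference (ref count 4, used 1/4) -> match (matches: 1)
  'blue' -> in reference (ref count 1, used 1/1) -> match (matches: 2)
  'loudly' -> in reference (ref count 1, used 1/1) -> match (matches: 3)
  'closed' -> not in reference -> no match (matches: 3)
  'closed' -> not in reference -> no match (matches: 3)
  'blue' -> ref count 1 already used up (1/1) -> clipped, no match (matches: 3)
  'blue' -> ref count 1 already used up (1/1) -> clipped, no match (matches: 3)
  'near' -> not in reference -> no match (matches: 3)
  'loudly' -> ref count 1 already used up (1/1) -> clipped, no match (matches: 3)
Clipped matches: 3, Candidate length: 10
Precision = 3/10

3/10


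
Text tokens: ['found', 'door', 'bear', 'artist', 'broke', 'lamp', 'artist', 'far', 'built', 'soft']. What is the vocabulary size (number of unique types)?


Listing all tokens and tracking unique types:
  Token 1: 'found' -> NEW (unique so far: 1)
  Token 2: 'door' -> NEW (unique so far: 2)
  Token 3: 'bear' -> NEW (unique so far: 3)
  Token 4: 'artist' -> NEW (unique so far: 4)
  Token 5: 'broke' -> NEW (unique so far: 5)
  Token 6: 'lamp' -> NEW (unique so far: 6)
  Token 7: 'artist' -> duplicate (unique so far: 6)
  Token 8: 'far' -> NEW (unique so far: 7)
  Token 9: 'built' -> NEW (unique so far: 8)
  Token 10: 'soft' -> NEW (unique so far: 9)
Unique types: ('artist', 'bear', 'broke', 'built', 'door', 'far', 'found', 'lamp', 'soft')
Vocabulary size: 9

9


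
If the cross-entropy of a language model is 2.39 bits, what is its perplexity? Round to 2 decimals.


Perplexity formula: PP = 2^H
H = 2.39
PP = 2^2.39
Decompose: 2^2.39 = 2^2 * 2^0.39
2^2 = 4, 2^0.39 ~ 1.3103934
PP ~ 4 * 1.3103934 = 5.2415736
Rounded to 2 decimals: 5.24

5.24


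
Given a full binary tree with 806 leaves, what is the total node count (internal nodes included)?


Leaf nodes (terminals): 806
Internal nodes = n - 1 = 806 - 1 = 805
Total = leaves + internal = 806 + 805 = 1611

1611


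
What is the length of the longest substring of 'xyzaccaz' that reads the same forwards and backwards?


Scanning 'xyzaccaz' for palindromic substrings.
Substring at positions 2-7: 'zaccaz'.
Check: reverse('zaccaz') = 'zaccaz' -> palindrome confirmed.
Neighbouring characters ('y' / '-') break symmetry, so it cannot extend further.
No longer palindromic substring exists; longest length = 6

6


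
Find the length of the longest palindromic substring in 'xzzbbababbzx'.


Scanning 'xzzbbababbzx' for palindromic substrings.
Substring at positions 2-10: 'zbbababbz'.
Check: reverse('zbbababbz') = 'zbbababbz' -> palindrome confirmed.
Neighbouring characters ('z' / 'x') break symmetry, so it cannot extend further.
No longer palindromic substring exists; longest length = 9

9


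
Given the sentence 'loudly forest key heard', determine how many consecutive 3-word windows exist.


Word trigrams from [4] words:
  Trigram 1: (loudly forest key)
  Trigram 2: (forest key heard)
Total word trigrams: 4 - 2 = 2

2


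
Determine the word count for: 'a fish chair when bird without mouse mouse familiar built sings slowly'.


Counting words by splitting on spaces:
  Word 1: 'a'
  Word 2: 'fish'
  Word 3: 'chair'
  Word 4: 'when'
  Word 5: 'bird'
  Word 6: 'without'
  Word 7: 'mouse'
  Word 8: 'mouse'
  Word 9: 'familiar'
  Word 10: 'built'
  Word 11: 'sings'
  Word 12: 'slowly'
Total words: 12

12


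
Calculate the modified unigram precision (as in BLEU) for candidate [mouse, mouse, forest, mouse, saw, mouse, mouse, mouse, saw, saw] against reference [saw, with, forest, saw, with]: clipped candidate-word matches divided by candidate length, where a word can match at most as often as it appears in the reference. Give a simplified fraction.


Reference word counts: {'forest': 1, 'saw': 2, 'with': 2}
Checking each candidate word (with clipping):
  'mouse' -> not in reference -> no match (matches: 0)
  'mouse' -> not in reference -> no match (matches: 0)
  'forest' -> in reference (ref count 1, used 1/1) -> match (matches: 1)
  'mouse' -> not in reference -> no match (matches: 1)
  'saw' -> in reference (ref count 2, used 1/2) -> match (matches: 2)
  'mouse' -> not in reference -> no match (matches: 2)
  'mouse' -> not in reference -> no match (matches: 2)
  'mouse' -> not in reference -> no match (matches: 2)
  'saw' -> in reference (ref count 2, used 2/2) -> match (matches: 3)
  'saw' -> ref count 2 already used up (2/2) -> clipped, no match (matches: 3)
Clipped matches: 3, Candidate length: 10
Precision = 3/10

3/10


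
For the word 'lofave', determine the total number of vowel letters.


Scanning each character of 'lofave':
  Position 1: 'l' -> consonant (running count: 0)
  Position 2: 'o' -> vowel (running count: 1)
  Position 3: 'f' -> consonant (running count: 1)
  Position 4: 'a' -> vowel (running count: 2)
  Position 5: 'v' -> consonant (running count: 2)
  Position 6: 'e' -> vowel (running count: 3)
Total vowels: 3

3


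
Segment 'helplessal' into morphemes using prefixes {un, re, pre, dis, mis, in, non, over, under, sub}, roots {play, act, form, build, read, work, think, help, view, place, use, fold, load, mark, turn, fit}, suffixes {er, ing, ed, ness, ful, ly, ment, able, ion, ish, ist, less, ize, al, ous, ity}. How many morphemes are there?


Segmenting 'helplessal' against the inventory:
  'help' -> root (morpheme 1)
  'less' -> suffix (morpheme 2)
  'al' -> suffix (morpheme 3)
Total morphemes: 3

3


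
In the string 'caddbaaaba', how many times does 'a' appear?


Scanning 'caddbaaaba' for 'a':
  Position 1: 'a' -> MATCH (count: 1)
  Position 5: 'a' -> MATCH (count: 2)
  Position 6: 'a' -> MATCH (count: 3)
  Position 7: 'a' -> MATCH (count: 4)
  Position 9: 'a' -> MATCH (count: 5)
Total occurrences of 'a': 5

5


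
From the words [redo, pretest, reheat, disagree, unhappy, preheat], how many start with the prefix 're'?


Checking each word for prefix 're':
  'redo' -> YES, starts with 're' (count: 1)
  'pretest' -> no (count: 1)
  'reheat' -> YES, starts with 're' (count: 2)
  'disagree' -> no (count: 2)
  'unhappy' -> no (count: 2)
  'preheat' -> no (count: 2)
Total with prefix 're': 2

2


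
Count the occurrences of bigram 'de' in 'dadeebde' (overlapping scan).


Scanning 'dadeebde' for bigram 'de':
  Position 0: 'da' -> no
  Position 1: 'ad' -> no
  Position 2: 'de' -> MATCH
  Position 3: 'ee' -> no
  Position 4: 'eb' -> no
  Position 5: 'bd' -> no
  Position 6: 'de' -> MATCH
Total matches: 2

2


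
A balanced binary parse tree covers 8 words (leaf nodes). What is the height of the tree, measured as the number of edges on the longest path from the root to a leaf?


In a balanced binary tree with n leaves the deepest leaf is ceil(log2(n)) edges below the root.
log2(8) = 3.0000
ceil(3.0000) = 3
height (edges) = 3

3


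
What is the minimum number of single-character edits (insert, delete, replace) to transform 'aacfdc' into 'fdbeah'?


Building DP table for s1='aacfdc' (len 6) and s2='fdbeah' (len 6):
       f  d  b  e  a  h
    0  1  2  3  4  5  6
  a 1  1  2  3  4  4  5
  a 2  2  2  3  4  4  5
  c 3  3  3  3  4  5  5
  f 4  3  4  4  4  5  6
  d 5  4  3  4  5  5  6
  c 6  5  4  4  5  6  6
Edit distance = dp[6][6] = 6

6


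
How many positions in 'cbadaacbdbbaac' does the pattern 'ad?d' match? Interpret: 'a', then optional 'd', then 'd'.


Pattern: ad?d means 'a', then optional 'd', then 'd'.
Scanning 'cbadaacbdbbaac' position-by-position:
  Pos 0: window 'cba' -> no
  Pos 1: window 'bad' -> no
  Pos 2: window 'ada' -> MATCH
  Pos 3: window 'daa' -> no
  Pos 4: window 'aac' -> no
  Pos 5: window 'acb' -> no
  Pos 6: window 'cbd' -> no
  Pos 7: window 'bdb' -> no
  Pos 8: window 'dbb' -> no
  Pos 9: window 'bba' -> no
  Pos 10: window 'baa' -> no
  Pos 11: window 'aac' -> no
  Pos 12: window 'ac' -> no
  Pos 13: window 'c' -> no
Total matches: 1

1


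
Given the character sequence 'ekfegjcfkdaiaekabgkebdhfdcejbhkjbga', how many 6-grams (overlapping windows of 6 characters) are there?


String 'ekfegjcfkdaiaekabgkebdhfdcejbhkjbga' has length L = 35.
Number of overlapping n-grams = L - n + 1
Substituting: 35 - 6 + 1 = 30

30


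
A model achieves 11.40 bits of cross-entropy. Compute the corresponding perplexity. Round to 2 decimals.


Perplexity formula: PP = 2^H
H = 11.40
PP = 2^11.40
Decompose: 2^11.40 = 2^11 * 2^0.40
2^11 = 2048, 2^0.40 ~ 1.3195079
PP ~ 2048 * 1.3195079 = 2702.3521792
Rounded to 2 decimals: 2702.35

2702.35


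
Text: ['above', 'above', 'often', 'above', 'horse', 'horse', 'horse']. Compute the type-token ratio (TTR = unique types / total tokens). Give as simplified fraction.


Tokens: 7
Unique types: ('above', 'horse', 'often') = 3
TTR = 3/7
Already in lowest terms.

3/7


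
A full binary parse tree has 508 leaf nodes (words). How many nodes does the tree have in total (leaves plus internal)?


Leaf nodes (terminals): 508
Internal nodes = n - 1 = 508 - 1 = 507
Total = leaves + internal = 508 + 507 = 1015

1015


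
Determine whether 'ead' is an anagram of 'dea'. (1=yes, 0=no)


Sort characters of 'ead': 'ade'
Sort characters of 'dea': 'ade'
Sorted forms match -> they ARE anagrams
Result: 1

1


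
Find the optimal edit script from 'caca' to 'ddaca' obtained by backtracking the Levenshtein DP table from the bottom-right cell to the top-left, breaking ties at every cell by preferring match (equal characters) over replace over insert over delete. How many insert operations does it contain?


Edit distance = 2. Backtracking from cell (4, 5) with preference match > replace > insert > delete,
then listing the resulting alignment 'caca' -> 'ddaca' left to right:
  Step 1: insert 'd' [insertion #1]
  Step 2: replace c->d
  Step 3: keep 'a'
  Step 4: keep 'c'
  Step 5: keep 'a'
Total insertions: 1

1


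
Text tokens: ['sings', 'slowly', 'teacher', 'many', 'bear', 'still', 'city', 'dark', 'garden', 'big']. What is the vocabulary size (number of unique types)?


Listing all tokens and tracking unique types:
  Token 1: 'sings' -> NEW (unique so far: 1)
  Token 2: 'slowly' -> NEW (unique so far: 2)
  Token 3: 'teacher' -> NEW (unique so far: 3)
  Token 4: 'many' -> NEW (unique so far: 4)
  Token 5: 'bear' -> NEW (unique so far: 5)
  Token 6: 'still' -> NEW (unique so far: 6)
  Token 7: 'city' -> NEW (unique so far: 7)
  Token 8: 'dark' -> NEW (unique so far: 8)
  Token 9: 'garden' -> NEW (unique so far: 9)
  Token 10: 'big' -> NEW (unique so far: 10)
Unique types: ('bear', 'big', 'city', 'dark', 'garden', 'many', 'sings', 'slowly', 'still', 'teacher')
Vocabulary size: 10

10


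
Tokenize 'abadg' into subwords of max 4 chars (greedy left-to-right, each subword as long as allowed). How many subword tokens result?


'abadg' has 5 characters.
Chunking with max size 4:
  Chunk 1: 'abad' (positions 0-3)
  Chunk 2: 'g' (positions 4-4)
Total chunks: ceil(5 / 4) = 2

2


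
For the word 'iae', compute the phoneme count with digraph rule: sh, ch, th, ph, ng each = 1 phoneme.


Parsing 'iae' greedily, digraphs first:
  'i' -> vowel phoneme (phonemes so far: 1)
  'a' -> vowel phoneme (phonemes so far: 2)
  'e' -> vowel phoneme (phonemes so far: 3)
Total phonemes: 3

3


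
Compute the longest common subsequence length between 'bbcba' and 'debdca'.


DP table for LCS of 'bbcba' and 'debdca':
       d  e  b  d  c  a
    0  0  0  0  0  0  0
  b 0  0  0  1  1  1  1
  b 0  0  0  1  1  1  1
  c 0  0  0  1  1  2  2
  b 0  0  0  1  1  2  2
  a 0  0  0  1  1  2  3
LCS: 'bca'
LCS length = 3

3


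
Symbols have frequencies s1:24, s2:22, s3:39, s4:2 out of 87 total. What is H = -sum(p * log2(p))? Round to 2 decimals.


Computing entropy H = -sum(p_i * log2(p_i)):
  s1: p = 24/87 = 0.2759, -p*log2(p) = 0.5125
  s2: p = 22/87 = 0.2529, -p*log2(p) = 0.5016
  s3: p = 39/87 = 0.4483, -p*log2(p) = 0.5189
  s4: p = 2/87 = 0.0230, -p*log2(p) = 0.1251
H = sum of terms = 1.6581
Rounded to 2 decimals: 1.66

1.66


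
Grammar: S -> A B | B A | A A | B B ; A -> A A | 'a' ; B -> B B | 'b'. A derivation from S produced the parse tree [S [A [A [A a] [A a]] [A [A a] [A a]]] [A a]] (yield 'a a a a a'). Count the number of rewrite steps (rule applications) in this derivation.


Every bracketed nonterminal node [X ...] in the tree is produced by exactly one rule application.
Reading the tree off as a leftmost derivation:
  Step 1: S  =>  A A   (applied S -> A A)
  Step 2: A A  =>  A A A   (applied A -> A A)
  Step 3: A A A  =>  A A A A   (applied A -> A A)
  Step 4: A A A A  =>  a A A A   (applied A -> a)
  Step 5: a A A A  =>  a a A A   (applied A -> a)
  Step 6: a a A A  =>  a a A A A   (applied A -> A A)
  Step 7: a a A A A  =>  a a a A A   (applied A -> a)
  Step 8: a a a A A  =>  a a a a A   (applied A -> a)
  Step 9: a a a a A  =>  a a a a a   (applied A -> a)
Final yield: a a a a a
Total rewrite steps: 9

9


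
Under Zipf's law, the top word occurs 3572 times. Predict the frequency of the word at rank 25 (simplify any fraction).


Zipf's law: freq(rank) = f1 / rank
f1 = 3572, rank = 25
freq = 3572 / 25
GCD(3572, 25) = 1
Simplified: 3572/25

3572/25


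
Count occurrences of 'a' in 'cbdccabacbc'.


Scanning 'cbdccabacbc' for 'a':
  Position 5: 'a' -> MATCH (count: 1)
  Position 7: 'a' -> MATCH (count: 2)
Total occurrences of 'a': 2

2


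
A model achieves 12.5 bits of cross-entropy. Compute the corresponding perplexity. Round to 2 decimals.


Perplexity formula: PP = 2^H
H = 12.5
PP = 2^12.5
Decompose: 2^12.5 = 2^12 * 2^0.5 = 2^12 * sqrt(2)
2^12 = 4096, sqrt(2) ~ 1.4142136
PP ~ 4096 * 1.4142136 = 5792.6189056
Rounded to 2 decimals: 5792.62

5792.62


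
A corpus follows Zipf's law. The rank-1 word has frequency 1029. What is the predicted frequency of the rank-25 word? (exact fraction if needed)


Zipf's law: freq(rank) = f1 / rank
f1 = 1029, rank = 25
freq = 1029 / 25
GCD(1029, 25) = 1
Simplified: 1029/25

1029/25


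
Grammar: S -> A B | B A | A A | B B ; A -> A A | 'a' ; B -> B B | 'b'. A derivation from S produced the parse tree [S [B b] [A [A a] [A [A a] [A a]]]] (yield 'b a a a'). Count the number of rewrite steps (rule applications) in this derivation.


Every bracketed nonterminal node [X ...] in the tree is produced by exactly one rule application.
Reading the tree off as a leftmost derivation:
  Step 1: S  =>  B A   (applied S -> B A)
  Step 2: B A  =>  b A   (applied B -> b)
  Step 3: b A  =>  b A A   (applied A -> A A)
  Step 4: b A A  =>  b a A   (applied A -> a)
  Step 5: b a A  =>  b a A A   (applied A -> A A)
  Step 6: b a A A  =>  b a a A   (applied A -> a)
  Step 7: b a a A  =>  b a a a   (applied A -> a)
Final yield: b a a a
Total rewrite steps: 7

7


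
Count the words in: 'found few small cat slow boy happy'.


Counting words by splitting on spaces:
  Word 1: 'found'
  Word 2: 'few'
  Word 3: 'small'
  Word 4: 'cat'
  Word 5: 'slow'
  Word 6: 'boy'
  Word 7: 'happy'
Total words: 7

7


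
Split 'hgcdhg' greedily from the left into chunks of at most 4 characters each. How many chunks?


'hgcdhg' has 6 characters.
Chunking with max size 4:
  Chunk 1: 'hgcd' (positions 0-3)
  Chunk 2: 'hg' (positions 4-5)
Total chunks: ceil(6 / 4) = 2

2


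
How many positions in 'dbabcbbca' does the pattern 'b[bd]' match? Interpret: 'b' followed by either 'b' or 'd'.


Pattern: b[bd] means 'b' followed by either 'b' or 'd'.
Scanning 'dbabcbbca' position-by-position:
  Pos 0: window 'db' -> no
  Pos 1: window 'ba' -> no
  Pos 2: window 'ab' -> no
  Pos 3: window 'bc' -> no
  Pos 4: window 'cb' -> no
  Pos 5: window 'bb' -> MATCH
  Pos 6: window 'bc' -> no
  Pos 7: window 'ca' -> no
  Pos 8: window 'a' -> no
Total matches: 1

1


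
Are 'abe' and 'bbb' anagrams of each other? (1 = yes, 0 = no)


Sort characters of 'abe': 'abe'
Sort characters of 'bbb': 'bbb'
Sorted forms differ -> they are NOT anagrams
Result: 0

0


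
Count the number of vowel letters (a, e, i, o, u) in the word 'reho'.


Scanning each character of 'reho':
  Position 1: 'r' -> consonant (running count: 0)
  Position 2: 'e' -> vowel (running count: 1)
  Position 3: 'h' -> consonant (running count: 1)
  Position 4: 'o' -> vowel (running count: 2)
Total vowels: 2

2


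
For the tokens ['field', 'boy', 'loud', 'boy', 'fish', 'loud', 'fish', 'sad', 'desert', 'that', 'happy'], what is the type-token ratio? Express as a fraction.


Tokens: 11
Unique types: ('boy', 'desert', 'field', 'fish', 'happy', 'loud', 'sad', 'that') = 8
TTR = 8/11
Already in lowest terms.

8/11


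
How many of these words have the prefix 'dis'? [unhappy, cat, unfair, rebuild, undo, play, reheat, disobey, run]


Checking each word for prefix 'dis':
  'unhappy' -> no (count: 0)
  'cat' -> no (count: 0)
  'unfair' -> no (count: 0)
  'rebuild' -> no (count: 0)
  'undo' -> no (count: 0)
  'play' -> no (count: 0)
  'reheat' -> no (count: 0)
  'disobey' -> YES, starts with 'dis' (count: 1)
  'run' -> no (count: 1)
Total with prefix 'dis': 1

1


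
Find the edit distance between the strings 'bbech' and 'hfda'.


Building DP table for s1='bbech' (len 5) and s2='hfda' (len 4):
       h  f  d  a
    0  1  2  3  4
  b 1  1  2  3  4
  b 2  2  2  3  4
  e 3  3  3  3  4
  c 4  4  4  4  4
  h 5  4  5  5  5
Edit distance = dp[5][4] = 5

5


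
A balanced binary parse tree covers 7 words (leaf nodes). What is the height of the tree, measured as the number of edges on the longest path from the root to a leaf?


In a balanced binary tree with n leaves the deepest leaf is ceil(log2(n)) edges below the root.
log2(7) = 2.8074
ceil(2.8074) = 3
height (edges) = 3

3


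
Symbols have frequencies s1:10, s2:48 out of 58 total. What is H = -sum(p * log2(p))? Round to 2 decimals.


Computing entropy H = -sum(p_i * log2(p_i)):
  s1: p = 10/58 = 0.1724, -p*log2(p) = 0.4373
  s2: p = 48/58 = 0.8276, -p*log2(p) = 0.2259
H = sum of terms = 0.6632
Rounded to 2 decimals: 0.66

0.66


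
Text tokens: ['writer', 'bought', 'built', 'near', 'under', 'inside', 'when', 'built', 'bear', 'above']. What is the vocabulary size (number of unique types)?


Listing all tokens and tracking unique types:
  Token 1: 'writer' -> NEW (unique so far: 1)
  Token 2: 'bought' -> NEW (unique so far: 2)
  Token 3: 'built' -> NEW (unique so far: 3)
  Token 4: 'near' -> NEW (unique so far: 4)
  Token 5: 'under' -> NEW (unique so far: 5)
  Token 6: 'inside' -> NEW (unique so far: 6)
  Token 7: 'when' -> NEW (unique so far: 7)
  Token 8: 'built' -> duplicate (unique so far: 7)
  Token 9: 'bear' -> NEW (unique so far: 8)
  Token 10: 'above' -> NEW (unique so far: 9)
Unique types: ('above', 'bear', 'bought', 'built', 'inside', 'near', 'under', 'when', 'writer')
Vocabulary size: 9

9


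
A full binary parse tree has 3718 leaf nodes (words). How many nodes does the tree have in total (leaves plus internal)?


Leaf nodes (terminals): 3718
Internal nodes = n - 1 = 3718 - 1 = 3717
Total = leaves + internal = 3718 + 3717 = 7435

7435


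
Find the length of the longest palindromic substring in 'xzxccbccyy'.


Scanning 'xzxccbccyy' for palindromic substrings.
Substring at positions 3-7: 'ccbcc'.
Check: reverse('ccbcc') = 'ccbcc' -> palindrome confirmed.
Neighbouring characters ('x' / 'y') break symmetry, so it cannot extend further.
No longer palindromic substring exists; longest length = 5

5


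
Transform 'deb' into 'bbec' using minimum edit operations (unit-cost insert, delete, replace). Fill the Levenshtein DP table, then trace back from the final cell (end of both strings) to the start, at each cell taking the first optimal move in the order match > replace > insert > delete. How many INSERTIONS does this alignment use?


Edit distance = 3. Backtracking from cell (3, 4) with preference match > replace > insert > delete,
then listing the resulting alignment 'deb' -> 'bbec' left to right:
  Step 1: insert 'b' [insertion #1]
  Step 2: replace d->b
  Step 3: keep 'e'
  Step 4: replace b->c
Total insertions: 1

1


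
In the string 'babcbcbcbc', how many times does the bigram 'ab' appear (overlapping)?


Scanning 'babcbcbcbc' for bigram 'ab':
  Position 0: 'ba' -> no
  Position 1: 'ab' -> MATCH
  Position 2: 'bc' -> no
  Position 3: 'cb' -> no
  Position 4: 'bc' -> no
  Position 5: 'cb' -> no
  Position 6: 'bc' -> no
  Position 7: 'cb' -> no
  Position 8: 'bc' -> no
Total matches: 1

1


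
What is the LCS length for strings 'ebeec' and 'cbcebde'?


DP table for LCS of 'ebeec' and 'cbcebde':
       c  b  c  e  b  d  e
    0  0  0  0  0  0  0  0
  e 0  0  0  0  1  1  1  1
  b 0  0  1  1  1  2  2  2
  e 0  0  1  1  2  2  2  3
  e 0  0  1  1  2  2  2  3
  c 0  1  1  2  2  2  2  3
LCS: 'ebe'
LCS length = 3

3


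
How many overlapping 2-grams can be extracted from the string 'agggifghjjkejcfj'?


String 'agggifghjjkejcfj' has length L = 16.
Number of overlapping n-grams = L - n + 1
Substituting: 16 - 2 + 1 = 15

15


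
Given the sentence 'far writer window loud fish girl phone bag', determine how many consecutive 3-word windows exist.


Word trigrams from [8] words:
  Trigram 1: (far writer window)
  Trigram 2: (writer window loud)
  Trigram 3: (window loud fish)
  Trigram 4: (loud fish girl)
  Trigram 5: (fish girl phone)
  Trigram 6: (girl phone bag)
Total word trigrams: 8 - 2 = 6

6


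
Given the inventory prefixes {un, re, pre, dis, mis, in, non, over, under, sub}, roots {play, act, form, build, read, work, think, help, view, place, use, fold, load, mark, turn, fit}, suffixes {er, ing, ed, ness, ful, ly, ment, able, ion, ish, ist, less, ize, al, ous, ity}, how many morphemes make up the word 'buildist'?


Segmenting 'buildist' against the inventory:
  'build' -> root (morpheme 1)
  'ist' -> suffix (morpheme 2)
Total morphemes: 2

2


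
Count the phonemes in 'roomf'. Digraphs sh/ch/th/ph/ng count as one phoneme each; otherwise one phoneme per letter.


Parsing 'roomf' greedily, digraphs first:
  'r' -> consonant phoneme (phonemes so far: 1)
  'o' -> vowel phoneme (phonemes so far: 2)
  'o' -> vowel phoneme (phonemes so far: 3)
  'm' -> consonant phoneme (phonemes so far: 4)
  'f' -> consonant phoneme (phonemes so far: 5)
Total phonemes: 5

5


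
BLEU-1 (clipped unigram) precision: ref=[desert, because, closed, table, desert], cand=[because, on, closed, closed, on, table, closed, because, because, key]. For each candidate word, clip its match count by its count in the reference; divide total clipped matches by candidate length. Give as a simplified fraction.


Reference word counts: {'because': 1, 'closed': 1, 'desert': 2, 'table': 1}
Checking each candidate word (with clipping):
  'because' -> in reference (ref count 1, used 1/1) -> match (matches: 1)
  'on' -> not in reference -> no match (matches: 1)
  'closed' -> in reference (ref count 1, used 1/1) -> match (matches: 2)
  'closed' -> ref count 1 already used up (1/1) -> clipped, no match (matches: 2)
  'on' -> not in reference -> no match (matches: 2)
  'table' -> in reference (ref count 1, used 1/1) -> match (matches: 3)
  'closed' -> ref count 1 already used up (1/1) -> clipped, no match (matches: 3)
  'because' -> ref count 1 already used up (1/1) -> clipped, no match (matches: 3)
  'because' -> ref count 1 already used up (1/1) -> clipped, no match (matches: 3)
  'key' -> not in reference -> no match (matches: 3)
Clipped matches: 3, Candidate length: 10
Precision = 3/10

3/10


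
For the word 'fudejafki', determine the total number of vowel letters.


Scanning each character of 'fudejafki':
  Position 1: 'f' -> consonant (running count: 0)
  Position 2: 'u' -> vowel (running count: 1)
  Position 3: 'd' -> consonant (running count: 1)
  Position 4: 'e' -> vowel (running count: 2)
  Position 5: 'j' -> consonant (running count: 2)
  Position 6: 'a' -> vowel (running count: 3)
  Position 7: 'f' -> consonant (running count: 3)
  Position 8: 'k' -> consonant (running count: 3)
  Position 9: 'i' -> vowel (running count: 4)
Total vowels: 4

4
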